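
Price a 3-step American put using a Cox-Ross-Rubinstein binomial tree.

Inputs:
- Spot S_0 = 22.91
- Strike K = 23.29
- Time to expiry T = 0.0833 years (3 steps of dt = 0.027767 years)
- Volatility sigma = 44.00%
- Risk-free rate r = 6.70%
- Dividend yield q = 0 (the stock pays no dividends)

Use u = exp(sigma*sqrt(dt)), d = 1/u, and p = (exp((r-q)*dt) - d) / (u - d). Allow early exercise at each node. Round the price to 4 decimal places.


Answer: Price = V(0,0) = 1.3954

Derivation:
dt = T/N = 0.027767
u = exp(sigma*sqrt(dt)) = 1.076073; d = 1/u = 0.929305
p = (exp((r-q)*dt) - d) / (u - d) = 0.494366
Discount per step: exp(-r*dt) = 0.998141
Stock lattice S(k, i) with i counting down-moves:
  k=0: S(0,0) = 22.9100
  k=1: S(1,0) = 24.6528; S(1,1) = 21.2904
  k=2: S(2,0) = 26.5283; S(2,1) = 22.9100; S(2,2) = 19.7852
  k=3: S(3,0) = 28.5464; S(3,1) = 24.6528; S(3,2) = 21.2904; S(3,3) = 18.3865
Terminal payoffs V(N, i) = max(K - S_T, 0):
  V(3,0) = 0.000000; V(3,1) = 0.000000; V(3,2) = 1.999631; V(3,3) = 4.903485
Backward induction: V(k, i) = exp(-r*dt) * [p * V(k+1, i) + (1-p) * V(k+1, i+1)]; then take max(V_cont, immediate exercise) for American.
  V(2,0) = exp(-r*dt) * [p*0.000000 + (1-p)*0.000000] = 0.000000; exercise = 0.000000; V(2,0) = max -> 0.000000
  V(2,1) = exp(-r*dt) * [p*0.000000 + (1-p)*1.999631] = 1.009202; exercise = 0.380000; V(2,1) = max -> 1.009202
  V(2,2) = exp(-r*dt) * [p*1.999631 + (1-p)*4.903485] = 3.461473; exercise = 3.504761; V(2,2) = max -> 3.504761
  V(1,0) = exp(-r*dt) * [p*0.000000 + (1-p)*1.009202] = 0.509339; exercise = 0.000000; V(1,0) = max -> 0.509339
  V(1,1) = exp(-r*dt) * [p*1.009202 + (1-p)*3.504761] = 2.266821; exercise = 1.999631; V(1,1) = max -> 2.266821
  V(0,0) = exp(-r*dt) * [p*0.509339 + (1-p)*2.266821] = 1.395383; exercise = 0.380000; V(0,0) = max -> 1.395383


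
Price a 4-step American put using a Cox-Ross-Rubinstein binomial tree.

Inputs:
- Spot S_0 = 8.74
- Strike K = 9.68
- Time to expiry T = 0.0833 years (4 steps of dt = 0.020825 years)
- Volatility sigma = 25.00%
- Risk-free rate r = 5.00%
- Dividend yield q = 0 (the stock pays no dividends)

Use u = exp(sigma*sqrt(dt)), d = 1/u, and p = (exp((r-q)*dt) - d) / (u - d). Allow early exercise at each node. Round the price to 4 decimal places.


Answer: Price = V(0,0) = 0.9481

Derivation:
dt = T/N = 0.020825
u = exp(sigma*sqrt(dt)) = 1.036736; d = 1/u = 0.964566
p = (exp((r-q)*dt) - d) / (u - d) = 0.505417
Discount per step: exp(-r*dt) = 0.998959
Stock lattice S(k, i) with i counting down-moves:
  k=0: S(0,0) = 8.7400
  k=1: S(1,0) = 9.0611; S(1,1) = 8.4303
  k=2: S(2,0) = 9.3939; S(2,1) = 8.7400; S(2,2) = 8.1316
  k=3: S(3,0) = 9.7390; S(3,1) = 9.0611; S(3,2) = 8.4303; S(3,3) = 7.8434
  k=4: S(4,0) = 10.0968; S(4,1) = 9.3939; S(4,2) = 8.7400; S(4,3) = 8.1316; S(4,4) = 7.5655
Terminal payoffs V(N, i) = max(K - S_T, 0):
  V(4,0) = 0.000000; V(4,1) = 0.286062; V(4,2) = 0.940000; V(4,3) = 1.548415; V(4,4) = 2.114477
Backward induction: V(k, i) = exp(-r*dt) * [p * V(k+1, i) + (1-p) * V(k+1, i+1)]; then take max(V_cont, immediate exercise) for American.
  V(3,0) = exp(-r*dt) * [p*0.000000 + (1-p)*0.286062] = 0.141334; exercise = 0.000000; V(3,0) = max -> 0.141334
  V(3,1) = exp(-r*dt) * [p*0.286062 + (1-p)*0.940000] = 0.608855; exercise = 0.618929; V(3,1) = max -> 0.618929
  V(3,2) = exp(-r*dt) * [p*0.940000 + (1-p)*1.548415] = 1.239620; exercise = 1.249694; V(3,2) = max -> 1.249694
  V(3,3) = exp(-r*dt) * [p*1.548415 + (1-p)*2.114477] = 1.826477; exercise = 1.836551; V(3,3) = max -> 1.836551
  V(2,0) = exp(-r*dt) * [p*0.141334 + (1-p)*0.618929] = 0.377152; exercise = 0.286062; V(2,0) = max -> 0.377152
  V(2,1) = exp(-r*dt) * [p*0.618929 + (1-p)*1.249694] = 0.929926; exercise = 0.940000; V(2,1) = max -> 0.940000
  V(2,2) = exp(-r*dt) * [p*1.249694 + (1-p)*1.836551] = 1.538341; exercise = 1.548415; V(2,2) = max -> 1.548415
  V(1,0) = exp(-r*dt) * [p*0.377152 + (1-p)*0.940000] = 0.654845; exercise = 0.618929; V(1,0) = max -> 0.654845
  V(1,1) = exp(-r*dt) * [p*0.940000 + (1-p)*1.548415] = 1.239620; exercise = 1.249694; V(1,1) = max -> 1.249694
  V(0,0) = exp(-r*dt) * [p*0.654845 + (1-p)*1.249694] = 0.948060; exercise = 0.940000; V(0,0) = max -> 0.948060


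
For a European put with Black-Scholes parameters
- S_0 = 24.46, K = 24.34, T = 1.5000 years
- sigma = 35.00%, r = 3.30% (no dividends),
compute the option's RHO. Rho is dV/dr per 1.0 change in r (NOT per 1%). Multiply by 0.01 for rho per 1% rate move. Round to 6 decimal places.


d1 = 0.3412793405; d2 = -0.0873813645
phi(d1) = 0.3763731049; exp(-qT) = 1.0000000000; exp(-rT) = 0.9517051581
N(-d2) = 0.5348158091
Rho = -K*T*exp(-rT)*N(-d2) = -24.3400 * 1.5000 * 0.9517051581 * 0.5348158091 = -18.583114

Answer: Rho = -18.583114


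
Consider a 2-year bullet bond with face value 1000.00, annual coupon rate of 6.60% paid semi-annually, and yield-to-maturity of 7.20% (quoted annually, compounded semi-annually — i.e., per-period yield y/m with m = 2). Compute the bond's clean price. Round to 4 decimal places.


Coupon per period c = face * coupon_rate / m = 33.000000
Periods per year m = 2; per-period yield y/m = 0.036000
Number of cashflows N = 4
Cashflows (t years, CF_t, discount factor 1/(1+y/m)^(m*t), PV):
  t = 0.5000: CF_t = 33.000000, DF = 0.965251, PV = 31.853282
  t = 1.0000: CF_t = 33.000000, DF = 0.931709, PV = 30.746411
  t = 1.5000: CF_t = 33.000000, DF = 0.899333, PV = 29.678003
  t = 2.0000: CF_t = 1033.000000, DF = 0.868082, PV = 896.729175
Price P = sum_t PV_t = 989.006871

Answer: Price = 989.0069


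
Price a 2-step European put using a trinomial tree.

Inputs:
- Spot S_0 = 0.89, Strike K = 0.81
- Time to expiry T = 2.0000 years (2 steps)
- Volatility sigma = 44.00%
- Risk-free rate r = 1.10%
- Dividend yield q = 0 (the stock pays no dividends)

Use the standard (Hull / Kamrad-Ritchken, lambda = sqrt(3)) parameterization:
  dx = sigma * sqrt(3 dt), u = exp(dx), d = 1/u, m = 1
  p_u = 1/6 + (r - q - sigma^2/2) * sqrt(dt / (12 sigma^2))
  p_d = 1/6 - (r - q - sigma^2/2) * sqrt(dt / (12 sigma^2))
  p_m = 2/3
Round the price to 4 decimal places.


Answer: Price = V(0,0) = 0.1447

Derivation:
dt = T/N = 1.000000; dx = sigma*sqrt(3*dt) = 0.762102
u = exp(dx) = 2.142776; d = 1/u = 0.466684
p_u = 0.110375, p_m = 0.666667, p_d = 0.222958
Discount per step: exp(-r*dt) = 0.989060
Stock lattice S(k, j) with j the centered position index:
  k=0: S(0,+0) = 0.8900
  k=1: S(1,-1) = 0.4153; S(1,+0) = 0.8900; S(1,+1) = 1.9071
  k=2: S(2,-2) = 0.1938; S(2,-1) = 0.4153; S(2,+0) = 0.8900; S(2,+1) = 1.9071; S(2,+2) = 4.0864
Terminal payoffs V(N, j) = max(K - S_T, 0):
  V(2,-2) = 0.616163; V(2,-1) = 0.394651; V(2,+0) = 0.000000; V(2,+1) = 0.000000; V(2,+2) = 0.000000
Backward induction: V(k, j) = exp(-r*dt) * [p_u * V(k+1, j+1) + p_m * V(k+1, j) + p_d * V(k+1, j-1)]
  V(1,-1) = exp(-r*dt) * [p_u*0.000000 + p_m*0.394651 + p_d*0.616163] = 0.396098
  V(1,+0) = exp(-r*dt) * [p_u*0.000000 + p_m*0.000000 + p_d*0.394651] = 0.087028
  V(1,+1) = exp(-r*dt) * [p_u*0.000000 + p_m*0.000000 + p_d*0.000000] = 0.000000
  V(0,+0) = exp(-r*dt) * [p_u*0.000000 + p_m*0.087028 + p_d*0.396098] = 0.144731


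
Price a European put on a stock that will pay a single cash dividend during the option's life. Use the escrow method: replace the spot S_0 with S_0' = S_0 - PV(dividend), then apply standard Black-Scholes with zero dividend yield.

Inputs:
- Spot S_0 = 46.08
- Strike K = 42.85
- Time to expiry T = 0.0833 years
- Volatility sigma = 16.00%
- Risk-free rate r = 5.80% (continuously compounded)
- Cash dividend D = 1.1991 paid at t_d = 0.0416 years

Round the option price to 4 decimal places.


Answer: Price = 0.1362

Derivation:
PV(D) = D * exp(-r * t_d) = 1.1991 * 0.99759011 = 1.19621030
S_0' = S_0 - PV(D) = 46.0800 - 1.19621030 = 44.88378970
d1 = (ln(S_0'/K) + (r + sigma^2/2)*T) / (sigma*sqrt(T)) = 1.13187680
d2 = d1 - sigma*sqrt(T) = 1.08569802
exp(-rT) = 0.99518025
N(-d1) = 0.12884312; N(-d2) = 0.13880631
P = K * exp(-rT) * N(-d2) - S_0' * N(-d1) = 42.8500 * 0.99518025 * 0.13880631 - 44.88378970 * 0.12884312 = 0.1362


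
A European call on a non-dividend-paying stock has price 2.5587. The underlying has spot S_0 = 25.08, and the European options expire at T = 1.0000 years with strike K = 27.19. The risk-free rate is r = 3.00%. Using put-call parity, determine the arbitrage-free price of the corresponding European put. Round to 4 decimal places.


Answer: Put price = 3.8651

Derivation:
Put-call parity: C - P = S_0 * exp(-qT) - K * exp(-rT).
S_0 * exp(-qT) = 25.0800 * 1.00000000 = 25.08000000
K * exp(-rT) = 27.1900 * 0.97044553 = 26.38641406
P = C - S*exp(-qT) + K*exp(-rT)
P = 2.5587 - 25.08000000 + 26.38641406 = 3.8651


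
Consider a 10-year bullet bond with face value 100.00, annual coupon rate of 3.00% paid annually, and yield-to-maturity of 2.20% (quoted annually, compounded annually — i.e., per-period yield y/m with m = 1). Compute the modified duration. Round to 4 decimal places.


Answer: Modified duration = 8.6448

Derivation:
Coupon per period c = face * coupon_rate / m = 3.000000
Periods per year m = 1; per-period yield y/m = 0.022000
Number of cashflows N = 10
Cashflows (t years, CF_t, discount factor 1/(1+y/m)^(m*t), PV):
  t = 1.0000: CF_t = 3.000000, DF = 0.978474, PV = 2.935421
  t = 2.0000: CF_t = 3.000000, DF = 0.957411, PV = 2.872232
  t = 3.0000: CF_t = 3.000000, DF = 0.936801, PV = 2.810403
  t = 4.0000: CF_t = 3.000000, DF = 0.916635, PV = 2.749905
  t = 5.0000: CF_t = 3.000000, DF = 0.896903, PV = 2.690709
  t = 6.0000: CF_t = 3.000000, DF = 0.877596, PV = 2.632788
  t = 7.0000: CF_t = 3.000000, DF = 0.858704, PV = 2.576113
  t = 8.0000: CF_t = 3.000000, DF = 0.840220, PV = 2.520659
  t = 9.0000: CF_t = 3.000000, DF = 0.822133, PV = 2.466398
  t = 10.0000: CF_t = 103.000000, DF = 0.804435, PV = 82.856821
Price P = sum_t PV_t = 107.111449
First compute Macaulay numerator sum_t t * PV_t:
  t * PV_t at t = 1.0000: 2.935421
  t * PV_t at t = 2.0000: 5.744463
  t * PV_t at t = 3.0000: 8.431208
  t * PV_t at t = 4.0000: 10.999620
  t * PV_t at t = 5.0000: 13.453546
  t * PV_t at t = 6.0000: 15.796728
  t * PV_t at t = 7.0000: 18.032794
  t * PV_t at t = 8.0000: 20.165272
  t * PV_t at t = 9.0000: 22.197584
  t * PV_t at t = 10.0000: 828.568210
Macaulay duration D = 946.324846 / 107.111449 = 8.834955
Modified duration = D / (1 + y/m) = 8.834955 / (1 + 0.022000) = 8.644770


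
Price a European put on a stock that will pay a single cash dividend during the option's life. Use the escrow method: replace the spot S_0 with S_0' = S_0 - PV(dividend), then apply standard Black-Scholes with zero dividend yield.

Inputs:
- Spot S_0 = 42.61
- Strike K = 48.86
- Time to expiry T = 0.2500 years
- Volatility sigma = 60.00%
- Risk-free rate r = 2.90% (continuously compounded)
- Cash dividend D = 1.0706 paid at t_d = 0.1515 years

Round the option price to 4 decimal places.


Answer: Price = 9.5438

Derivation:
PV(D) = D * exp(-r * t_d) = 1.0706 * 0.99561614 = 1.06590664
S_0' = S_0 - PV(D) = 42.6100 - 1.06590664 = 41.54409336
d1 = (ln(S_0'/K) + (r + sigma^2/2)*T) / (sigma*sqrt(T)) = -0.36651237
d2 = d1 - sigma*sqrt(T) = -0.66651237
exp(-rT) = 0.99277622
N(-d1) = 0.64300861; N(-d2) = 0.74745817
P = K * exp(-rT) * N(-d2) - S_0' * N(-d1) = 48.8600 * 0.99277622 * 0.74745817 - 41.54409336 * 0.64300861 = 9.5438


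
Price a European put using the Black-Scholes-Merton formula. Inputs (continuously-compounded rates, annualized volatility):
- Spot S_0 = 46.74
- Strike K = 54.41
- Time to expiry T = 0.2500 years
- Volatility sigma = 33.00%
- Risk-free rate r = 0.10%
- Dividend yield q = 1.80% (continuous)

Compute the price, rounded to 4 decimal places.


Answer: Price = 8.6294

Derivation:
d1 = (ln(S/K) + (r - q + 0.5*sigma^2) * T) / (sigma * sqrt(T)) = -0.86415231
d2 = d1 - sigma * sqrt(T) = -1.02915231
exp(-rT) = 0.99975003; exp(-qT) = 0.99551011
P = K * exp(-rT) * N(-d2) - S_0 * exp(-qT) * N(-d1)
N(-d1) = 0.80624789; N(-d2) = 0.84829595
P = 54.4100 * 0.99975003 * 0.84829595 - 46.7400 * 0.99551011 * 0.80624789 = 8.6294


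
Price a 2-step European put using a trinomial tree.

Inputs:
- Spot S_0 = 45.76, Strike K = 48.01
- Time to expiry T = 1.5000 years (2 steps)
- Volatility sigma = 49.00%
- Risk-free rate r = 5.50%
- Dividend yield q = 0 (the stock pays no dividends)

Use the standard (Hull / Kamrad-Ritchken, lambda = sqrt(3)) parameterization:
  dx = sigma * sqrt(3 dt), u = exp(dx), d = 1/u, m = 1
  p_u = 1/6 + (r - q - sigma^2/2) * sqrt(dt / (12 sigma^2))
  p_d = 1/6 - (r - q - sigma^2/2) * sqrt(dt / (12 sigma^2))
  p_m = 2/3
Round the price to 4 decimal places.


dt = T/N = 0.750000; dx = sigma*sqrt(3*dt) = 0.735000
u = exp(dx) = 2.085482; d = 1/u = 0.479505
p_u = 0.133478, p_m = 0.666667, p_d = 0.199855
Discount per step: exp(-r*dt) = 0.959589
Stock lattice S(k, j) with j the centered position index:
  k=0: S(0,+0) = 45.7600
  k=1: S(1,-1) = 21.9422; S(1,+0) = 45.7600; S(1,+1) = 95.4317
  k=2: S(2,-2) = 10.5214; S(2,-1) = 21.9422; S(2,+0) = 45.7600; S(2,+1) = 95.4317; S(2,+2) = 199.0210
Terminal payoffs V(N, j) = max(K - S_T, 0):
  V(2,-2) = 37.488610; V(2,-1) = 26.067830; V(2,+0) = 2.250000; V(2,+1) = 0.000000; V(2,+2) = 0.000000
Backward induction: V(k, j) = exp(-r*dt) * [p_u * V(k+1, j+1) + p_m * V(k+1, j) + p_d * V(k+1, j-1)]
  V(1,-1) = exp(-r*dt) * [p_u*2.250000 + p_m*26.067830 + p_d*37.488610] = 24.153994
  V(1,+0) = exp(-r*dt) * [p_u*0.000000 + p_m*2.250000 + p_d*26.067830] = 6.438649
  V(1,+1) = exp(-r*dt) * [p_u*0.000000 + p_m*0.000000 + p_d*2.250000] = 0.431503
  V(0,+0) = exp(-r*dt) * [p_u*0.431503 + p_m*6.438649 + p_d*24.153994] = 8.806473

Answer: Price = V(0,0) = 8.8065


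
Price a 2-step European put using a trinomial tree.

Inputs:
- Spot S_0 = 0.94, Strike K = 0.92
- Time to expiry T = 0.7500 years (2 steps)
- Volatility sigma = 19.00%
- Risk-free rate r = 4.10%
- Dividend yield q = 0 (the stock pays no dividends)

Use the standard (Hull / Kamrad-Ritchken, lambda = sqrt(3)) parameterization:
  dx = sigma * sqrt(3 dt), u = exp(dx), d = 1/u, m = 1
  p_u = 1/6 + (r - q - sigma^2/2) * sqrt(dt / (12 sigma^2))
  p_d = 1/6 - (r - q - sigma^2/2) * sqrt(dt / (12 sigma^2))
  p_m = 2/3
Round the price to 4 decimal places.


dt = T/N = 0.375000; dx = sigma*sqrt(3*dt) = 0.201525
u = exp(dx) = 1.223267; d = 1/u = 0.817483
p_u = 0.188019, p_m = 0.666667, p_d = 0.145314
Discount per step: exp(-r*dt) = 0.984743
Stock lattice S(k, j) with j the centered position index:
  k=0: S(0,+0) = 0.9400
  k=1: S(1,-1) = 0.7684; S(1,+0) = 0.9400; S(1,+1) = 1.1499
  k=2: S(2,-2) = 0.6282; S(2,-1) = 0.7684; S(2,+0) = 0.9400; S(2,+1) = 1.1499; S(2,+2) = 1.4066
Terminal payoffs V(N, j) = max(K - S_T, 0):
  V(2,-2) = 0.291819; V(2,-1) = 0.151566; V(2,+0) = 0.000000; V(2,+1) = 0.000000; V(2,+2) = 0.000000
Backward induction: V(k, j) = exp(-r*dt) * [p_u * V(k+1, j+1) + p_m * V(k+1, j) + p_d * V(k+1, j-1)]
  V(1,-1) = exp(-r*dt) * [p_u*0.000000 + p_m*0.151566 + p_d*0.291819] = 0.141261
  V(1,+0) = exp(-r*dt) * [p_u*0.000000 + p_m*0.000000 + p_d*0.151566] = 0.021689
  V(1,+1) = exp(-r*dt) * [p_u*0.000000 + p_m*0.000000 + p_d*0.000000] = 0.000000
  V(0,+0) = exp(-r*dt) * [p_u*0.000000 + p_m*0.021689 + p_d*0.141261] = 0.034452

Answer: Price = V(0,0) = 0.0345


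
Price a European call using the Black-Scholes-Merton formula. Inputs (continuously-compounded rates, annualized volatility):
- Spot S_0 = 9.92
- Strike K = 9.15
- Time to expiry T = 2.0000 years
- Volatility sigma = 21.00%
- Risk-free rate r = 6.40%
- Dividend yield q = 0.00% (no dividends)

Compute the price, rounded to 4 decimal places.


d1 = (ln(S/K) + (r - q + 0.5*sigma^2) * T) / (sigma * sqrt(T)) = 0.85155537
d2 = d1 - sigma * sqrt(T) = 0.55457052
exp(-rT) = 0.87985338; exp(-qT) = 1.00000000
C = S_0 * exp(-qT) * N(d1) - K * exp(-rT) * N(d2)
N(d1) = 0.80276954; N(d2) = 0.71040577
C = 9.9200 * 1.00000000 * 0.80276954 - 9.1500 * 0.87985338 * 0.71040577 = 2.2442

Answer: Price = 2.2442


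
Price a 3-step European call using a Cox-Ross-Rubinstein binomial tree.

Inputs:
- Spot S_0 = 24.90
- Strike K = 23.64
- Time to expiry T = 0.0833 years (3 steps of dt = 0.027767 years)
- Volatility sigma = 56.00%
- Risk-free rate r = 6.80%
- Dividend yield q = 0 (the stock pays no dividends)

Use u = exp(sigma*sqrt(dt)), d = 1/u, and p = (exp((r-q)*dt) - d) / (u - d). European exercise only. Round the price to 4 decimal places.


dt = T/N = 0.027767
u = exp(sigma*sqrt(dt)) = 1.097807; d = 1/u = 0.910907
p = (exp((r-q)*dt) - d) / (u - d) = 0.486800
Discount per step: exp(-r*dt) = 0.998114
Stock lattice S(k, i) with i counting down-moves:
  k=0: S(0,0) = 24.9000
  k=1: S(1,0) = 27.3354; S(1,1) = 22.6816
  k=2: S(2,0) = 30.0090; S(2,1) = 24.9000; S(2,2) = 20.6608
  k=3: S(3,0) = 32.9441; S(3,1) = 27.3354; S(3,2) = 22.6816; S(3,3) = 18.8201
Terminal payoffs V(N, i) = max(S_T - K, 0):
  V(3,0) = 9.304087; V(3,1) = 3.695397; V(3,2) = 0.000000; V(3,3) = 0.000000
Backward induction: V(k, i) = exp(-r*dt) * [p * V(k+1, i) + (1-p) * V(k+1, i+1)].
  V(2,0) = exp(-r*dt) * [p*9.304087 + (1-p)*3.695397] = 6.413587
  V(2,1) = exp(-r*dt) * [p*3.695397 + (1-p)*0.000000] = 1.795527
  V(2,2) = exp(-r*dt) * [p*0.000000 + (1-p)*0.000000] = 0.000000
  V(1,0) = exp(-r*dt) * [p*6.413587 + (1-p)*1.795527] = 4.035972
  V(1,1) = exp(-r*dt) * [p*1.795527 + (1-p)*0.000000] = 0.872414
  V(0,0) = exp(-r*dt) * [p*4.035972 + (1-p)*0.872414] = 2.407883

Answer: Price = V(0,0) = 2.4079


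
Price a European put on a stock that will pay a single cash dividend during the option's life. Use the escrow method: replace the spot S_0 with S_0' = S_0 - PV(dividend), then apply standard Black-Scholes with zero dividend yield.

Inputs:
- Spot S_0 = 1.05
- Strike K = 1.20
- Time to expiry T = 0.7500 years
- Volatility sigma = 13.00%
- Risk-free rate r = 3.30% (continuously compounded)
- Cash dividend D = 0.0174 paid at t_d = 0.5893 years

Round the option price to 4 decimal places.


Answer: Price = 0.1460

Derivation:
PV(D) = D * exp(-r * t_d) = 0.0174 * 0.98074097 = 0.01706489
S_0' = S_0 - PV(D) = 1.0500 - 0.01706489 = 1.03293511
d1 = (ln(S_0'/K) + (r + sigma^2/2)*T) / (sigma*sqrt(T)) = -1.05548235
d2 = d1 - sigma*sqrt(T) = -1.16806565
exp(-rT) = 0.97555377
N(-d1) = 0.85439761; N(-d2) = 0.87860986
P = K * exp(-rT) * N(-d2) - S_0' * N(-d1) = 1.2000 * 0.97555377 * 0.87860986 - 1.03293511 * 0.85439761 = 0.1460


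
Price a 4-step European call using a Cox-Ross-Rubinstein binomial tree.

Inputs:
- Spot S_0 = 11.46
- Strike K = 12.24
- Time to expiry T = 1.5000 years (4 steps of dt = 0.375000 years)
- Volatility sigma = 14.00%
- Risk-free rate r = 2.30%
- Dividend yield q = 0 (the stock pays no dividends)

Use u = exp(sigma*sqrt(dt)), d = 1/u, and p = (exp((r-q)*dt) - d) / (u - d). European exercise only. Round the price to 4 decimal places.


dt = T/N = 0.375000
u = exp(sigma*sqrt(dt)) = 1.089514; d = 1/u = 0.917840
p = (exp((r-q)*dt) - d) / (u - d) = 0.529038
Discount per step: exp(-r*dt) = 0.991412
Stock lattice S(k, i) with i counting down-moves:
  k=0: S(0,0) = 11.4600
  k=1: S(1,0) = 12.4858; S(1,1) = 10.5184
  k=2: S(2,0) = 13.6035; S(2,1) = 11.4600; S(2,2) = 9.6543
  k=3: S(3,0) = 14.8212; S(3,1) = 12.4858; S(3,2) = 10.5184; S(3,3) = 8.8611
  k=4: S(4,0) = 16.1479; S(4,1) = 13.6035; S(4,2) = 11.4600; S(4,3) = 9.6543; S(4,4) = 8.1330
Terminal payoffs V(N, i) = max(S_T - K, 0):
  V(4,0) = 3.907920; V(4,1) = 1.363498; V(4,2) = 0.000000; V(4,3) = 0.000000; V(4,4) = 0.000000
Backward induction: V(k, i) = exp(-r*dt) * [p * V(k+1, i) + (1-p) * V(k+1, i+1)].
  V(3,0) = exp(-r*dt) * [p*3.907920 + (1-p)*1.363498] = 2.686324
  V(3,1) = exp(-r*dt) * [p*1.363498 + (1-p)*0.000000] = 0.715147
  V(3,2) = exp(-r*dt) * [p*0.000000 + (1-p)*0.000000] = 0.000000
  V(3,3) = exp(-r*dt) * [p*0.000000 + (1-p)*0.000000] = 0.000000
  V(2,0) = exp(-r*dt) * [p*2.686324 + (1-p)*0.715147] = 1.742877
  V(2,1) = exp(-r*dt) * [p*0.715147 + (1-p)*0.000000] = 0.375091
  V(2,2) = exp(-r*dt) * [p*0.000000 + (1-p)*0.000000] = 0.000000
  V(1,0) = exp(-r*dt) * [p*1.742877 + (1-p)*0.375091] = 1.089266
  V(1,1) = exp(-r*dt) * [p*0.375091 + (1-p)*0.000000] = 0.196733
  V(0,0) = exp(-r*dt) * [p*1.089266 + (1-p)*0.196733] = 0.663172

Answer: Price = V(0,0) = 0.6632


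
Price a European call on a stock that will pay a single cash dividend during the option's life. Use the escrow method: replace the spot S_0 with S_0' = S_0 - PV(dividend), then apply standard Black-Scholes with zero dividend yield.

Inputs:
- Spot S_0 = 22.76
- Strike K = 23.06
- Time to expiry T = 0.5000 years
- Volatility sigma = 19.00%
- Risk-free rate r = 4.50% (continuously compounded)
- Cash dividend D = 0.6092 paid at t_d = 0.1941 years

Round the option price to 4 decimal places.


Answer: Price = 1.0118

Derivation:
PV(D) = D * exp(-r * t_d) = 0.6092 * 0.99130353 = 0.60390211
S_0' = S_0 - PV(D) = 22.7600 - 0.60390211 = 22.15609789
d1 = (ln(S_0'/K) + (r + sigma^2/2)*T) / (sigma*sqrt(T)) = -0.06298279
d2 = d1 - sigma*sqrt(T) = -0.19733308
exp(-rT) = 0.97775124
N(d1) = 0.47489010; N(d2) = 0.42178345
C = S_0' * N(d1) - K * exp(-rT) * N(d2) = 22.15609789 * 0.47489010 - 23.0600 * 0.97775124 * 0.42178345 = 1.0118


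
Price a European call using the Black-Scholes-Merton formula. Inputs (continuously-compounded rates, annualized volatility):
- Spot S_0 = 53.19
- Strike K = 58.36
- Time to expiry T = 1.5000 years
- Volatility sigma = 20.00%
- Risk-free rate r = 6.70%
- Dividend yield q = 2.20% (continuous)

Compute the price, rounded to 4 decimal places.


d1 = (ln(S/K) + (r - q + 0.5*sigma^2) * T) / (sigma * sqrt(T)) = 0.01934968
d2 = d1 - sigma * sqrt(T) = -0.22559929
exp(-rT) = 0.90438511; exp(-qT) = 0.96753856
C = S_0 * exp(-qT) * N(d1) - K * exp(-rT) * N(d2)
N(d1) = 0.50771893; N(d2) = 0.41075655
C = 53.1900 * 0.96753856 * 0.50771893 - 58.3600 * 0.90438511 * 0.41075655 = 4.4492

Answer: Price = 4.4492


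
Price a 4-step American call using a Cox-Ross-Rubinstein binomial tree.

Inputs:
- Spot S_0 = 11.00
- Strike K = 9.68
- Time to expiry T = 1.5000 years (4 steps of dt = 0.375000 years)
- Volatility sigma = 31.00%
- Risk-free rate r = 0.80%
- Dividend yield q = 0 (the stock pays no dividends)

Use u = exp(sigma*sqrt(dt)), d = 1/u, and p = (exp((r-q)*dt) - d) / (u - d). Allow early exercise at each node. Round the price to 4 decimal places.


dt = T/N = 0.375000
u = exp(sigma*sqrt(dt)) = 1.209051; d = 1/u = 0.827095
p = (exp((r-q)*dt) - d) / (u - d) = 0.460549
Discount per step: exp(-r*dt) = 0.997004
Stock lattice S(k, i) with i counting down-moves:
  k=0: S(0,0) = 11.0000
  k=1: S(1,0) = 13.2996; S(1,1) = 9.0980
  k=2: S(2,0) = 16.0798; S(2,1) = 11.0000; S(2,2) = 7.5250
  k=3: S(3,0) = 19.4413; S(3,1) = 13.2996; S(3,2) = 9.0980; S(3,3) = 6.2239
  k=4: S(4,0) = 23.5056; S(4,1) = 16.0798; S(4,2) = 11.0000; S(4,3) = 7.5250; S(4,4) = 5.1477
Terminal payoffs V(N, i) = max(S_T - K, 0):
  V(4,0) = 13.825562; V(4,1) = 6.399838; V(4,2) = 1.320000; V(4,3) = 0.000000; V(4,4) = 0.000000
Backward induction: V(k, i) = exp(-r*dt) * [p * V(k+1, i) + (1-p) * V(k+1, i+1)]; then take max(V_cont, immediate exercise) for American.
  V(3,0) = exp(-r*dt) * [p*13.825562 + (1-p)*6.399838] = 9.790335; exercise = 9.761338; V(3,0) = max -> 9.790335
  V(3,1) = exp(-r*dt) * [p*6.399838 + (1-p)*1.320000] = 3.648554; exercise = 3.619557; V(3,1) = max -> 3.648554
  V(3,2) = exp(-r*dt) * [p*1.320000 + (1-p)*0.000000] = 0.606104; exercise = 0.000000; V(3,2) = max -> 0.606104
  V(3,3) = exp(-r*dt) * [p*0.000000 + (1-p)*0.000000] = 0.000000; exercise = 0.000000; V(3,3) = max -> 0.000000
  V(2,0) = exp(-r*dt) * [p*9.790335 + (1-p)*3.648554] = 6.457744; exercise = 6.399838; V(2,0) = max -> 6.457744
  V(2,1) = exp(-r*dt) * [p*3.648554 + (1-p)*0.606104] = 2.001289; exercise = 1.320000; V(2,1) = max -> 2.001289
  V(2,2) = exp(-r*dt) * [p*0.606104 + (1-p)*0.000000] = 0.278305; exercise = 0.000000; V(2,2) = max -> 0.278305
  V(1,0) = exp(-r*dt) * [p*6.457744 + (1-p)*2.001289] = 4.041563; exercise = 3.619557; V(1,0) = max -> 4.041563
  V(1,1) = exp(-r*dt) * [p*2.001289 + (1-p)*0.278305] = 1.068613; exercise = 0.000000; V(1,1) = max -> 1.068613
  V(0,0) = exp(-r*dt) * [p*4.041563 + (1-p)*1.068613] = 2.430501; exercise = 1.320000; V(0,0) = max -> 2.430501

Answer: Price = V(0,0) = 2.4305


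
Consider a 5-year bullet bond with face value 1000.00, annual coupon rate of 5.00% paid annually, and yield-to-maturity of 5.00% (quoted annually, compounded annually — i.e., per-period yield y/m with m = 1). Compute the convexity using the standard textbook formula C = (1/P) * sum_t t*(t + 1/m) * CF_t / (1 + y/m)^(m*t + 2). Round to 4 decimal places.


Answer: Convexity = 23.9360

Derivation:
Coupon per period c = face * coupon_rate / m = 50.000000
Periods per year m = 1; per-period yield y/m = 0.050000
Number of cashflows N = 5
Cashflows (t years, CF_t, discount factor 1/(1+y/m)^(m*t), PV):
  t = 1.0000: CF_t = 50.000000, DF = 0.952381, PV = 47.619048
  t = 2.0000: CF_t = 50.000000, DF = 0.907029, PV = 45.351474
  t = 3.0000: CF_t = 50.000000, DF = 0.863838, PV = 43.191880
  t = 4.0000: CF_t = 50.000000, DF = 0.822702, PV = 41.135124
  t = 5.0000: CF_t = 1050.000000, DF = 0.783526, PV = 822.702475
Price P = sum_t PV_t = 1000.000000
Convexity numerator sum_t t*(t + 1/m) * CF_t / (1+y/m)^(m*t + 2):
  t = 1.0000: term = 86.383760
  t = 2.0000: term = 246.810742
  t = 3.0000: term = 470.115700
  t = 4.0000: term = 746.215397
  t = 5.0000: term = 22386.461899
Convexity = (1/P) * sum = 23935.987498 / 1000.000000 = 23.935987


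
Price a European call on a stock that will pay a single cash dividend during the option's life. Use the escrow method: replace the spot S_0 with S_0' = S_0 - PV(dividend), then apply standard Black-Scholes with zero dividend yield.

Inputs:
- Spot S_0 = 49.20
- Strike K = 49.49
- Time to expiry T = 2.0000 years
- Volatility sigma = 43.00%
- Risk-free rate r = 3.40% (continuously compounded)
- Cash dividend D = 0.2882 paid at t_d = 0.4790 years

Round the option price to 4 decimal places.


PV(D) = D * exp(-r * t_d) = 0.2882 * 0.98384590 = 0.28354439
S_0' = S_0 - PV(D) = 49.2000 - 0.28354439 = 48.91645561
d1 = (ln(S_0'/K) + (r + sigma^2/2)*T) / (sigma*sqrt(T)) = 0.39670865
d2 = d1 - sigma*sqrt(T) = -0.21140318
exp(-rT) = 0.93426047
N(d1) = 0.65420884; N(d2) = 0.41628634
C = S_0' * N(d1) - K * exp(-rT) * N(d2) = 48.91645561 * 0.65420884 - 49.4900 * 0.93426047 * 0.41628634 = 12.7539

Answer: Price = 12.7539


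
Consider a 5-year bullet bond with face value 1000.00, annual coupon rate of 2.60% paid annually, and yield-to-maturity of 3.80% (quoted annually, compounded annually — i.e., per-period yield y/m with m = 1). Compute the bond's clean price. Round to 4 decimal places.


Answer: Price = 946.2766

Derivation:
Coupon per period c = face * coupon_rate / m = 26.000000
Periods per year m = 1; per-period yield y/m = 0.038000
Number of cashflows N = 5
Cashflows (t years, CF_t, discount factor 1/(1+y/m)^(m*t), PV):
  t = 1.0000: CF_t = 26.000000, DF = 0.963391, PV = 25.048170
  t = 2.0000: CF_t = 26.000000, DF = 0.928122, PV = 24.131185
  t = 3.0000: CF_t = 26.000000, DF = 0.894145, PV = 23.247769
  t = 4.0000: CF_t = 26.000000, DF = 0.861411, PV = 22.396695
  t = 5.0000: CF_t = 1026.000000, DF = 0.829876, PV = 851.452830
Price P = sum_t PV_t = 946.276648


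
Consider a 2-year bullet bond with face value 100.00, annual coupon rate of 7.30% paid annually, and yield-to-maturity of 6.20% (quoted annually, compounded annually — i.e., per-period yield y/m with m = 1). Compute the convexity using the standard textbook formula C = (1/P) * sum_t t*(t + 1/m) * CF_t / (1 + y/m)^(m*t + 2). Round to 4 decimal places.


Answer: Convexity = 5.0809

Derivation:
Coupon per period c = face * coupon_rate / m = 7.300000
Periods per year m = 1; per-period yield y/m = 0.062000
Number of cashflows N = 2
Cashflows (t years, CF_t, discount factor 1/(1+y/m)^(m*t), PV):
  t = 1.0000: CF_t = 7.300000, DF = 0.941620, PV = 6.873823
  t = 2.0000: CF_t = 107.300000, DF = 0.886647, PV = 95.137271
Price P = sum_t PV_t = 102.011094
Convexity numerator sum_t t*(t + 1/m) * CF_t / (1+y/m)^(m*t + 2):
  t = 1.0000: term = 12.189315
  t = 2.0000: term = 506.119308
Convexity = (1/P) * sum = 518.308623 / 102.011094 = 5.080904


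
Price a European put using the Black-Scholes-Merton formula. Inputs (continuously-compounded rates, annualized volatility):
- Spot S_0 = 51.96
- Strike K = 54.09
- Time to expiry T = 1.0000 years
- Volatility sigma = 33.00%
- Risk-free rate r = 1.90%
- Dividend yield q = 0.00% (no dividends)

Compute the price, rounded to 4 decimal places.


d1 = (ln(S/K) + (r - q + 0.5*sigma^2) * T) / (sigma * sqrt(T)) = 0.10083293
d2 = d1 - sigma * sqrt(T) = -0.22916707
exp(-rT) = 0.98117936; exp(-qT) = 1.00000000
P = K * exp(-rT) * N(-d2) - S_0 * exp(-qT) * N(-d1)
N(-d1) = 0.45984154; N(-d2) = 0.59063047
P = 54.0900 * 0.98117936 * 0.59063047 - 51.9600 * 1.00000000 * 0.45984154 = 7.4526

Answer: Price = 7.4526


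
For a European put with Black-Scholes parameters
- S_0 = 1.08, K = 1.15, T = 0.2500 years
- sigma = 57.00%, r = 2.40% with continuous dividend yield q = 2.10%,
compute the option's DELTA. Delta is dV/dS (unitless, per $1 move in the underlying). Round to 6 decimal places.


Answer: Delta = -0.527206

Derivation:
d1 = -0.0752224605; d2 = -0.3602224605
phi(d1) = 0.3978151843; exp(-qT) = 0.9947637572; exp(-rT) = 0.9940179641
N(-d1) = 0.5299811430
Delta = -exp(-qT) * N(-d1) = -0.9947637572 * 0.5299811430 = -0.527206


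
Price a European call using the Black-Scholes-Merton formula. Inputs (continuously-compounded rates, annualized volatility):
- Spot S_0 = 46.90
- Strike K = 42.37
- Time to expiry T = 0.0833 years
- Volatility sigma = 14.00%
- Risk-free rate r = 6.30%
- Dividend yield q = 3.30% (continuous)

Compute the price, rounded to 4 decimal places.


Answer: Price = 4.6259

Derivation:
d1 = (ln(S/K) + (r - q + 0.5*sigma^2) * T) / (sigma * sqrt(T)) = 2.59593430
d2 = d1 - sigma * sqrt(T) = 2.55552786
exp(-rT) = 0.99476585; exp(-qT) = 0.99725487
C = S_0 * exp(-qT) * N(d1) - K * exp(-rT) * N(d2)
N(d1) = 0.99528329; N(d2) = 0.99469866
C = 46.9000 * 0.99725487 * 0.99528329 - 42.3700 * 0.99476585 * 0.99469866 = 4.6259


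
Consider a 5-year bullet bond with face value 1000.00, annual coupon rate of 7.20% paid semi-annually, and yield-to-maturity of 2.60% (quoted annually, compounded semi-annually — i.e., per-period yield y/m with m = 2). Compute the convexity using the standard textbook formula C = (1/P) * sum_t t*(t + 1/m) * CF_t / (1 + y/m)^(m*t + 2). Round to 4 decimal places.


Answer: Convexity = 22.2701

Derivation:
Coupon per period c = face * coupon_rate / m = 36.000000
Periods per year m = 2; per-period yield y/m = 0.013000
Number of cashflows N = 10
Cashflows (t years, CF_t, discount factor 1/(1+y/m)^(m*t), PV):
  t = 0.5000: CF_t = 36.000000, DF = 0.987167, PV = 35.538006
  t = 1.0000: CF_t = 36.000000, DF = 0.974498, PV = 35.081941
  t = 1.5000: CF_t = 36.000000, DF = 0.961992, PV = 34.631728
  t = 2.0000: CF_t = 36.000000, DF = 0.949647, PV = 34.187293
  t = 2.5000: CF_t = 36.000000, DF = 0.937460, PV = 33.748562
  t = 3.0000: CF_t = 36.000000, DF = 0.925429, PV = 33.315461
  t = 3.5000: CF_t = 36.000000, DF = 0.913553, PV = 32.887918
  t = 4.0000: CF_t = 36.000000, DF = 0.901829, PV = 32.465862
  t = 4.5000: CF_t = 36.000000, DF = 0.890256, PV = 32.049222
  t = 5.0000: CF_t = 1036.000000, DF = 0.878831, PV = 910.469290
Price P = sum_t PV_t = 1214.375284
Convexity numerator sum_t t*(t + 1/m) * CF_t / (1+y/m)^(m*t + 2):
  t = 0.5000: term = 17.315864
  t = 1.0000: term = 51.280940
  t = 1.5000: term = 101.245686
  t = 2.0000: term = 166.577306
  t = 2.5000: term = 246.659386
  t = 3.0000: term = 340.891551
  t = 3.5000: term = 448.689109
  t = 4.0000: term = 569.482722
  t = 4.5000: term = 702.718068
  t = 5.0000: term = 24399.397645
Convexity = (1/P) * sum = 27044.258277 / 1214.375284 = 22.270099


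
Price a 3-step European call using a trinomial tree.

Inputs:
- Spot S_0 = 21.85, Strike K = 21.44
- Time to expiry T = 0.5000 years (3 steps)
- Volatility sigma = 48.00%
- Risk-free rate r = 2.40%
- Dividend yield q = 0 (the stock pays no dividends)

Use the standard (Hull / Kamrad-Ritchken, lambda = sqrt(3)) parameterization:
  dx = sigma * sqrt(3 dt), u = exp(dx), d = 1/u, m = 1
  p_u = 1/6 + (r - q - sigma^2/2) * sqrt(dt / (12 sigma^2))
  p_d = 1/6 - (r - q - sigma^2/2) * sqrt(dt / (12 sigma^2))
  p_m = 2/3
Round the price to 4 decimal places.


dt = T/N = 0.166667; dx = sigma*sqrt(3*dt) = 0.339411
u = exp(dx) = 1.404121; d = 1/u = 0.712189
p_u = 0.144275, p_m = 0.666667, p_d = 0.189058
Discount per step: exp(-r*dt) = 0.996008
Stock lattice S(k, j) with j the centered position index:
  k=0: S(0,+0) = 21.8500
  k=1: S(1,-1) = 15.5613; S(1,+0) = 21.8500; S(1,+1) = 30.6800
  k=2: S(2,-2) = 11.0826; S(2,-1) = 15.5613; S(2,+0) = 21.8500; S(2,+1) = 30.6800; S(2,+2) = 43.0785
  k=3: S(3,-3) = 7.8929; S(3,-2) = 11.0826; S(3,-1) = 15.5613; S(3,+0) = 21.8500; S(3,+1) = 30.6800; S(3,+2) = 43.0785; S(3,+3) = 60.4874
Terminal payoffs V(N, j) = max(S_T - K, 0):
  V(3,-3) = 0.000000; V(3,-2) = 0.000000; V(3,-1) = 0.000000; V(3,+0) = 0.410000; V(3,+1) = 9.240037; V(3,+2) = 21.638474; V(3,+3) = 39.047376
Backward induction: V(k, j) = exp(-r*dt) * [p_u * V(k+1, j+1) + p_m * V(k+1, j) + p_d * V(k+1, j-1)]
  V(2,-2) = exp(-r*dt) * [p_u*0.000000 + p_m*0.000000 + p_d*0.000000] = 0.000000
  V(2,-1) = exp(-r*dt) * [p_u*0.410000 + p_m*0.000000 + p_d*0.000000] = 0.058917
  V(2,+0) = exp(-r*dt) * [p_u*9.240037 + p_m*0.410000 + p_d*0.000000] = 1.600026
  V(2,+1) = exp(-r*dt) * [p_u*21.638474 + p_m*9.240037 + p_d*0.410000] = 9.322065
  V(2,+2) = exp(-r*dt) * [p_u*39.047376 + p_m*21.638474 + p_d*9.240037] = 21.719064
  V(1,-1) = exp(-r*dt) * [p_u*1.600026 + p_m*0.058917 + p_d*0.000000] = 0.269043
  V(1,+0) = exp(-r*dt) * [p_u*9.322065 + p_m*1.600026 + p_d*0.058917] = 2.413092
  V(1,+1) = exp(-r*dt) * [p_u*21.719064 + p_m*9.322065 + p_d*1.600026] = 9.612200
  V(0,+0) = exp(-r*dt) * [p_u*9.612200 + p_m*2.413092 + p_d*0.269043] = 3.034231

Answer: Price = V(0,0) = 3.0342


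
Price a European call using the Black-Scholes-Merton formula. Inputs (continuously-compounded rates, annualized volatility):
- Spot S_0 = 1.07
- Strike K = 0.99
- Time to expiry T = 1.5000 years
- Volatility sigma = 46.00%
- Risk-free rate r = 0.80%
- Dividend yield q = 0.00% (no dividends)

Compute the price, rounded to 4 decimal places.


d1 = (ln(S/K) + (r - q + 0.5*sigma^2) * T) / (sigma * sqrt(T)) = 0.44092410
d2 = d1 - sigma * sqrt(T) = -0.12245854
exp(-rT) = 0.98807171; exp(-qT) = 1.00000000
C = S_0 * exp(-qT) * N(d1) - K * exp(-rT) * N(d2)
N(d1) = 0.67036603; N(d2) = 0.45126794
C = 1.0700 * 1.00000000 * 0.67036603 - 0.9900 * 0.98807171 * 0.45126794 = 0.2759

Answer: Price = 0.2759


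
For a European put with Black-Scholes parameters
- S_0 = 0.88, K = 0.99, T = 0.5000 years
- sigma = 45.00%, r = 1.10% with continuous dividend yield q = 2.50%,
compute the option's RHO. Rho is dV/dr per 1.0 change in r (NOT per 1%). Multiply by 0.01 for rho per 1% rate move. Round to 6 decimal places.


Answer: Rho = -0.349163

Derivation:
d1 = -0.2330562217; d2 = -0.5512542733
phi(d1) = 0.3882537592; exp(-qT) = 0.9875778005; exp(-rT) = 0.9945150973
N(-d2) = 0.7092703101
Rho = -K*T*exp(-rT)*N(-d2) = -0.9900 * 0.5000 * 0.9945150973 * 0.7092703101 = -0.349163


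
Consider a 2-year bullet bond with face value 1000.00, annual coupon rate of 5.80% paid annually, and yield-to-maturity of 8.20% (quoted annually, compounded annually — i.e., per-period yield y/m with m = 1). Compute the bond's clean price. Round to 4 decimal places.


Answer: Price = 957.3187

Derivation:
Coupon per period c = face * coupon_rate / m = 58.000000
Periods per year m = 1; per-period yield y/m = 0.082000
Number of cashflows N = 2
Cashflows (t years, CF_t, discount factor 1/(1+y/m)^(m*t), PV):
  t = 1.0000: CF_t = 58.000000, DF = 0.924214, PV = 53.604436
  t = 2.0000: CF_t = 1058.000000, DF = 0.854172, PV = 903.714283
Price P = sum_t PV_t = 957.318719


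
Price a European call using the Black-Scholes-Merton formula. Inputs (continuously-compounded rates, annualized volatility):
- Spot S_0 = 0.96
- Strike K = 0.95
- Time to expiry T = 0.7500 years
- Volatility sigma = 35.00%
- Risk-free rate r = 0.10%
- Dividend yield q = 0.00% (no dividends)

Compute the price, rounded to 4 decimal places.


d1 = (ln(S/K) + (r - q + 0.5*sigma^2) * T) / (sigma * sqrt(T)) = 0.18857513
d2 = d1 - sigma * sqrt(T) = -0.11453376
exp(-rT) = 0.99925028; exp(-qT) = 1.00000000
C = S_0 * exp(-qT) * N(d1) - K * exp(-rT) * N(d2)
N(d1) = 0.57478709; N(d2) = 0.45440734
C = 0.9600 * 1.00000000 * 0.57478709 - 0.9500 * 0.99925028 * 0.45440734 = 0.1204

Answer: Price = 0.1204


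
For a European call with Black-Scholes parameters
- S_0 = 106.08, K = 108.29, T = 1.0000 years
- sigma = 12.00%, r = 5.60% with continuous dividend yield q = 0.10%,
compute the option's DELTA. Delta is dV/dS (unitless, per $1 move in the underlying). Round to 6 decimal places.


Answer: Delta = 0.634884

Derivation:
d1 = 0.3465059400; d2 = 0.2265059400
phi(d1) = 0.3756972236; exp(-qT) = 0.9990004998; exp(-rT) = 0.9455391359
N(d1) = 0.6355187395
Delta = exp(-qT) * N(d1) = 0.9990004998 * 0.6355187395 = 0.634884


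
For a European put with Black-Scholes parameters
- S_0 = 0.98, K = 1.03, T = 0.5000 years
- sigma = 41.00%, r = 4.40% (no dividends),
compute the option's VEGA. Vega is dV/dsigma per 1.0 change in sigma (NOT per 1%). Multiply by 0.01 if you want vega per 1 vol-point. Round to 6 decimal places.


Answer: Vega = 0.276119

Derivation:
d1 = 0.0491990771; d2 = -0.2407147031
phi(d1) = 0.3984597428; exp(-qT) = 1.0000000000; exp(-rT) = 0.9782402351
Vega = S * exp(-qT) * phi(d1) * sqrt(T) = 0.9800 * 1.0000000000 * 0.3984597428 * 0.7071067812 = 0.276119


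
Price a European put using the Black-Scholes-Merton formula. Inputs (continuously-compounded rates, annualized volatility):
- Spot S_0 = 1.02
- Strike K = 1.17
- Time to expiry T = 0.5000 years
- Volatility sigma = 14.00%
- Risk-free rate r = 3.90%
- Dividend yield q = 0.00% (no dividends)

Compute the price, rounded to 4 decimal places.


d1 = (ln(S/K) + (r - q + 0.5*sigma^2) * T) / (sigma * sqrt(T)) = -1.13946340
d2 = d1 - sigma * sqrt(T) = -1.23845835
exp(-rT) = 0.98068890; exp(-qT) = 1.00000000
P = K * exp(-rT) * N(-d2) - S_0 * exp(-qT) * N(-d1)
N(-d1) = 0.87274504; N(-d2) = 0.89222692
P = 1.1700 * 0.98068890 * 0.89222692 - 1.0200 * 1.00000000 * 0.87274504 = 0.1335

Answer: Price = 0.1335


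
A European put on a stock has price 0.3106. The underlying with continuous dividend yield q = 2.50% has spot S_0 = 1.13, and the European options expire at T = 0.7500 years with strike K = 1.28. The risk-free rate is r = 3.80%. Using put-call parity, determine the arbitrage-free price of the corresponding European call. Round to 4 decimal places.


Put-call parity: C - P = S_0 * exp(-qT) - K * exp(-rT).
S_0 * exp(-qT) = 1.1300 * 0.98142469 = 1.10900990
K * exp(-rT) = 1.2800 * 0.97190229 = 1.24403494
C = P + S*exp(-qT) - K*exp(-rT)
C = 0.3106 + 1.10900990 - 1.24403494 = 0.1756

Answer: Call price = 0.1756


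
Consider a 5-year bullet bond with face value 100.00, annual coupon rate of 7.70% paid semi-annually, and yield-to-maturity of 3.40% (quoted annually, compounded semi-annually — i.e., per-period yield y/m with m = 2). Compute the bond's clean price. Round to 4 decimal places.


Answer: Price = 119.6192

Derivation:
Coupon per period c = face * coupon_rate / m = 3.850000
Periods per year m = 2; per-period yield y/m = 0.017000
Number of cashflows N = 10
Cashflows (t years, CF_t, discount factor 1/(1+y/m)^(m*t), PV):
  t = 0.5000: CF_t = 3.850000, DF = 0.983284, PV = 3.785644
  t = 1.0000: CF_t = 3.850000, DF = 0.966848, PV = 3.722364
  t = 1.5000: CF_t = 3.850000, DF = 0.950686, PV = 3.660141
  t = 2.0000: CF_t = 3.850000, DF = 0.934795, PV = 3.598959
  t = 2.5000: CF_t = 3.850000, DF = 0.919169, PV = 3.538800
  t = 3.0000: CF_t = 3.850000, DF = 0.903804, PV = 3.479646
  t = 3.5000: CF_t = 3.850000, DF = 0.888696, PV = 3.421480
  t = 4.0000: CF_t = 3.850000, DF = 0.873841, PV = 3.364288
  t = 4.5000: CF_t = 3.850000, DF = 0.859234, PV = 3.308051
  t = 5.0000: CF_t = 103.850000, DF = 0.844871, PV = 87.739867
Price P = sum_t PV_t = 119.619239


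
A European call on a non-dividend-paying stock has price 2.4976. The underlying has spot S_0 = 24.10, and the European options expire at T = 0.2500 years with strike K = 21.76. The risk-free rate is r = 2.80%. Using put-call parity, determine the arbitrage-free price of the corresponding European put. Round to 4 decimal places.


Put-call parity: C - P = S_0 * exp(-qT) - K * exp(-rT).
S_0 * exp(-qT) = 24.1000 * 1.00000000 = 24.10000000
K * exp(-rT) = 21.7600 * 0.99302444 = 21.60821188
P = C - S*exp(-qT) + K*exp(-rT)
P = 2.4976 - 24.10000000 + 21.60821188 = 0.0058

Answer: Put price = 0.0058
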